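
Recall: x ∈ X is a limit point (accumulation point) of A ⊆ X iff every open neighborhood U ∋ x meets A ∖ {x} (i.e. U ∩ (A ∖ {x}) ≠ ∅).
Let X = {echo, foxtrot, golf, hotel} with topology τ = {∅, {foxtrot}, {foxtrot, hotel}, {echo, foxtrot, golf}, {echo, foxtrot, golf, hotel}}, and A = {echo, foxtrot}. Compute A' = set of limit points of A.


A' = {echo, golf, hotel}

For each x ∈ X, list the open sets U ∈ τ with x ∈ U, then check whether U ∩ (A ∖ {x}) ≠ ∅ for every such U.
  x = echo: opens ∋ x are {echo, foxtrot, golf}, {echo, foxtrot, golf, hotel}; each meets A ∖ {echo}, so x IS a limit point.
  x = foxtrot: open {foxtrot} ∋ x has {foxtrot} ∩ (A ∖ {foxtrot}) = ∅, so x is NOT a limit point.
  x = golf: opens ∋ x are {echo, foxtrot, golf}, {echo, foxtrot, golf, hotel}; each meets A ∖ {golf}, so x IS a limit point.
  x = hotel: opens ∋ x are {foxtrot, hotel}, {echo, foxtrot, golf, hotel}; each meets A ∖ {hotel}, so x IS a limit point.
Collecting: A' = {echo, golf, hotel}.


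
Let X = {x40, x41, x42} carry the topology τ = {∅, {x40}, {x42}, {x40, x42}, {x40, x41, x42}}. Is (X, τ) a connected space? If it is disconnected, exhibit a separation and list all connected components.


(X, τ) is connected.

Find clopen sets (U ∈ τ with X ∖ U ∈ τ):
  U = ∅, X ∖ U = {x40, x41, x42} — both open, so U is clopen.
  U = {x40, x41, x42}, X ∖ U = ∅ — both open, so U is clopen.
Only trivial clopens (∅ and X) exist, so (X, τ) is connected.
Compute connected components by grouping points that agree on all clopens:
  component: {x40, x41, x42}


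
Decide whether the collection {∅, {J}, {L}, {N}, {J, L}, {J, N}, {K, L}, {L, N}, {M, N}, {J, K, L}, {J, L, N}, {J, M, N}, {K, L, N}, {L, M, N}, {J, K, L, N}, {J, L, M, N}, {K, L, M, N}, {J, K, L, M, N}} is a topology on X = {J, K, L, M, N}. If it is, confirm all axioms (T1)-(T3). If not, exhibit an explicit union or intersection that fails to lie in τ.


τ IS a topology on X.

Axiom (T1): ∅ ∈ τ? Yes; X ∈ τ? Yes.
Axiom (T2/T3): check pairwise unions and intersections of members of τ.
All pairwise intersections and unions checked — each lies in τ. Therefore τ satisfies (T1), (T2), (T3): it IS a topology on X.


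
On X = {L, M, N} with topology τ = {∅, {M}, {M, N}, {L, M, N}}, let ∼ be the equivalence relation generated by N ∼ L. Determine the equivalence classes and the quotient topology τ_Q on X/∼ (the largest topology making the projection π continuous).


X/∼ = {[L=N], [M]}; |τ_Q| = 3.

Equivalence classes: [L=N], [M].
Quotient map π: X → X/∼ sends L ↦ [L=N], M ↦ [M], N ↦ [L=N].
For each subset V ⊆ X/∼, compute π^{-1}(V) ⊆ X and check whether π^{-1}(V) ∈ τ. V is open in τ_Q iff π^{-1}(V) ∈ τ.
  V = {}: π^{-1}(V) = ∅ ∈ τ ✓.
  V = {[L=N]}: π^{-1}(V) = {L, N} ∉ τ ✗.
  V = {[M]}: π^{-1}(V) = {M} ∈ τ ✓.
  V = {[L=N], [M]}: π^{-1}(V) = {L, M, N} ∈ τ ✓.
Open sets in the quotient: τ_Q = {{}, {[M]}, {[L=N], [M]}} (3 elements).


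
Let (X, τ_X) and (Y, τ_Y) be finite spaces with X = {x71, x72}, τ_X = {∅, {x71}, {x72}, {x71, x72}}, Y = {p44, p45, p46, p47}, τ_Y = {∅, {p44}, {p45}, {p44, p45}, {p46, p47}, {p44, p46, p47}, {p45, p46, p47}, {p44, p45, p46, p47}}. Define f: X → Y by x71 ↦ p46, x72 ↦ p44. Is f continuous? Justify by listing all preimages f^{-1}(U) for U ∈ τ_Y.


f IS continuous.

Compute f^{-1}(U) for each U ∈ τ_Y:
  U = ∅: f^{-1}(U) = ∅ ∈ τ_X ✓.
  U = {p44}: f^{-1}(U) = {x72} ∈ τ_X ✓.
  U = {p45}: f^{-1}(U) = ∅ ∈ τ_X ✓.
  U = {p44, p45}: f^{-1}(U) = {x72} ∈ τ_X ✓.
  U = {p46, p47}: f^{-1}(U) = {x71} ∈ τ_X ✓.
  U = {p44, p46, p47}: f^{-1}(U) = {x71, x72} ∈ τ_X ✓.
  U = {p45, p46, p47}: f^{-1}(U) = {x71} ∈ τ_X ✓.
  U = {p44, p45, p46, p47}: f^{-1}(U) = {x71, x72} ∈ τ_X ✓.
Every preimage lies in τ_X, so f IS continuous.


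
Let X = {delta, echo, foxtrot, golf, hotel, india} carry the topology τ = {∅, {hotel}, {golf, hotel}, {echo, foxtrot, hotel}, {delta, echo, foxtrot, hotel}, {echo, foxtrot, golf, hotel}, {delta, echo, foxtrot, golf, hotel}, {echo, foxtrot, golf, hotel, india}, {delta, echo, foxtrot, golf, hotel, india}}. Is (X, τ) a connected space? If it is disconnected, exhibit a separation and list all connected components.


(X, τ) is connected.

Find clopen sets (U ∈ τ with X ∖ U ∈ τ):
  U = ∅, X ∖ U = {delta, echo, foxtrot, golf, hotel, india} — both open, so U is clopen.
  U = {delta, echo, foxtrot, golf, hotel, india}, X ∖ U = ∅ — both open, so U is clopen.
Only trivial clopens (∅ and X) exist, so (X, τ) is connected.
Compute connected components by grouping points that agree on all clopens:
  component: {delta, echo, foxtrot, golf, hotel, india}


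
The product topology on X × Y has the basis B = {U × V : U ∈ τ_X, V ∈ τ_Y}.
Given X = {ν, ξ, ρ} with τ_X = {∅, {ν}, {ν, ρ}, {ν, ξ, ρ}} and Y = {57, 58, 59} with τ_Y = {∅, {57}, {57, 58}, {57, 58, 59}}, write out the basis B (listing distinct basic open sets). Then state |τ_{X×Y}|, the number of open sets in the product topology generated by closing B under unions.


Basis B = {∅ × ∅, {ν} × {57}, {ν} × {57, 58}, {ν, ρ} × {57}, {ν} × {57, 58, 59}, {ν, ξ, ρ} × {57}, {ν, ρ} × {57, 58}, {ν, ρ} × {57, 58, 59}, {ν, ξ, ρ} × {57, 58}, {ν, ξ, ρ} × {57, 58, 59}}; |τ_{X×Y}| = 20.

Enumerate products U × V with U ∈ τ_X, V ∈ τ_Y (deduplicated):
  ∅ × ∅ = {} (∅)
  {ν} × {57} = {(ν,57)}
  {ν} × {57, 58} = {(ν,57), (ν,58)}
  {ν, ρ} × {57} = {(ν,57), (ρ,57)}
  {ν} × {57, 58, 59} = {(ν,57), (ν,58), (ν,59)}
  {ν, ξ, ρ} × {57} = {(ν,57), (ξ,57), (ρ,57)}
  {ν, ρ} × {57, 58} = {(ν,57), (ν,58), (ρ,57), (ρ,58)}
  {ν, ρ} × {57, 58, 59} = {(ν,57), (ν,58), (ν,59), (ρ,57), (ρ,58), (ρ,59)}
  {ν, ξ, ρ} × {57, 58} = {(ν,57), (ν,58), (ξ,57), (ξ,58), (ρ,57), (ρ,58)}
  {ν, ξ, ρ} × {57, 58, 59} = {(ν,57), (ν,58), (ν,59), (ξ,57), (ξ,58), (ξ,59), (ρ,57), (ρ,58), (ρ,59)}
These 10 distinct sets form the basis B.
Close under arbitrary unions to get τ_{X×Y}; counting gives |τ_{X×Y}| = 20.


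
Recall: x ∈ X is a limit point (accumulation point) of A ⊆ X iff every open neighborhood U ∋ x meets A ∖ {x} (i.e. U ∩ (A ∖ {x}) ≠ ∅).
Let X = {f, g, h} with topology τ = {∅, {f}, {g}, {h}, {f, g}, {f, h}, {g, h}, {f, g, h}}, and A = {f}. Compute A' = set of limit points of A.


A' = ∅

For each x ∈ X, list the open sets U ∈ τ with x ∈ U, then check whether U ∩ (A ∖ {x}) ≠ ∅ for every such U.
  x = f: open {f} ∋ x has {f} ∩ (A ∖ {f}) = ∅, so x is NOT a limit point.
  x = g: open {g} ∋ x has {g} ∩ (A ∖ {g}) = ∅, so x is NOT a limit point.
  x = h: open {h} ∋ x has {h} ∩ (A ∖ {h}) = ∅, so x is NOT a limit point.
Collecting: A' = ∅.


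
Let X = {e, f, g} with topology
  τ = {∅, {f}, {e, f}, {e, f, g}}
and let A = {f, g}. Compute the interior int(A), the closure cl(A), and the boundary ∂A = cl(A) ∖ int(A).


int(A) = {f}, cl(A) = {e, f, g}, ∂A = {e, g}.

Closed sets in (X, τ) are complements of opens:
  closed(X, τ) = {∅, {g}, {e, g}, {e, f, g}}.
int(A) = ⋃ {U ∈ τ : U ⊆ A}. Opens contained in A: ∅, {f}.
Taking the union of these: int(A) = {f}.
cl(A) = ⋂ {C closed : A ⊆ C}. Closed sets containing A: {e, f, g}.
Intersecting these: cl(A) = {e, f, g}.
∂A = cl(A) ∖ int(A) = {e, f, g} ∖ {f} = {e, g}.


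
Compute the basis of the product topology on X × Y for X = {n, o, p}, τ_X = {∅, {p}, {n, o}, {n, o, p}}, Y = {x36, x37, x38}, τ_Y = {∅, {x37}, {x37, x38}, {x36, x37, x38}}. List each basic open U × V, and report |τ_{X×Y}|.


Basis B = {∅ × ∅, {p} × {x37}, {n, o} × {x37}, {p} × {x37, x38}, {n, o, p} × {x37}, {p} × {x36, x37, x38}, {n, o} × {x37, x38}, {n, o} × {x36, x37, x38}, {n, o, p} × {x37, x38}, {n, o, p} × {x36, x37, x38}}; |τ_{X×Y}| = 16.

Enumerate products U × V with U ∈ τ_X, V ∈ τ_Y (deduplicated):
  ∅ × ∅ = {} (∅)
  {p} × {x37} = {(p,x37)}
  {n, o} × {x37} = {(n,x37), (o,x37)}
  {p} × {x37, x38} = {(p,x37), (p,x38)}
  {n, o, p} × {x37} = {(n,x37), (o,x37), (p,x37)}
  {p} × {x36, x37, x38} = {(p,x36), (p,x37), (p,x38)}
  {n, o} × {x37, x38} = {(n,x37), (n,x38), (o,x37), (o,x38)}
  {n, o} × {x36, x37, x38} = {(n,x36), (n,x37), (n,x38), (o,x36), (o,x37), (o,x38)}
  {n, o, p} × {x37, x38} = {(n,x37), (n,x38), (o,x37), (o,x38), (p,x37), (p,x38)}
  {n, o, p} × {x36, x37, x38} = {(n,x36), (n,x37), (n,x38), (o,x36), (o,x37), (o,x38), (p,x36), (p,x37), (p,x38)}
These 10 distinct sets form the basis B.
Close under arbitrary unions to get τ_{X×Y}; counting gives |τ_{X×Y}| = 16.


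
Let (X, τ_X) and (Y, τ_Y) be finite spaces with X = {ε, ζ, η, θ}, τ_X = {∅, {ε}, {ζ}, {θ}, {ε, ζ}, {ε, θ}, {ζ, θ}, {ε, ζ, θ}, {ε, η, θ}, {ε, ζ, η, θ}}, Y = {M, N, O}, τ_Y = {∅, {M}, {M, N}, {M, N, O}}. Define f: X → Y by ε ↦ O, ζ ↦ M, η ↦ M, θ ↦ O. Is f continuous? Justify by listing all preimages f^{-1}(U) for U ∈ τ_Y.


f is NOT continuous.

Compute f^{-1}(U) for each U ∈ τ_Y:
  U = ∅: f^{-1}(U) = ∅ ∈ τ_X ✓.
  U = {M}: f^{-1}(U) = {ζ, η} ∉ τ_X ✗.
  U = {M, N}: f^{-1}(U) = {ζ, η} ∉ τ_X ✗.
  U = {M, N, O}: f^{-1}(U) = {ε, ζ, η, θ} ∈ τ_X ✓.
Found U = {M} with f^{-1}(U) = {ζ, η} not in τ_X. Therefore f is NOT continuous.


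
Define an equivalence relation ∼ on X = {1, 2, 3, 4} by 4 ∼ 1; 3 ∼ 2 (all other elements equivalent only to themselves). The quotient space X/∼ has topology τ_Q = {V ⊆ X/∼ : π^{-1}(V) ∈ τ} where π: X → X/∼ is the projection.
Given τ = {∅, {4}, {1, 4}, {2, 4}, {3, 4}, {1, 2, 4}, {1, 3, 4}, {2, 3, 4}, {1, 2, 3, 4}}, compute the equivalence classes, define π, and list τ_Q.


X/∼ = {[1=4], [2=3]}; |τ_Q| = 3.

Equivalence classes: [1=4], [2=3].
Quotient map π: X → X/∼ sends 1 ↦ [1=4], 2 ↦ [2=3], 3 ↦ [2=3], 4 ↦ [1=4].
For each subset V ⊆ X/∼, compute π^{-1}(V) ⊆ X and check whether π^{-1}(V) ∈ τ. V is open in τ_Q iff π^{-1}(V) ∈ τ.
  V = {}: π^{-1}(V) = ∅ ∈ τ ✓.
  V = {[1=4]}: π^{-1}(V) = {1, 4} ∈ τ ✓.
  V = {[2=3]}: π^{-1}(V) = {2, 3} ∉ τ ✗.
  V = {[1=4], [2=3]}: π^{-1}(V) = {1, 2, 3, 4} ∈ τ ✓.
Open sets in the quotient: τ_Q = {{}, {[1=4]}, {[1=4], [2=3]}} (3 elements).


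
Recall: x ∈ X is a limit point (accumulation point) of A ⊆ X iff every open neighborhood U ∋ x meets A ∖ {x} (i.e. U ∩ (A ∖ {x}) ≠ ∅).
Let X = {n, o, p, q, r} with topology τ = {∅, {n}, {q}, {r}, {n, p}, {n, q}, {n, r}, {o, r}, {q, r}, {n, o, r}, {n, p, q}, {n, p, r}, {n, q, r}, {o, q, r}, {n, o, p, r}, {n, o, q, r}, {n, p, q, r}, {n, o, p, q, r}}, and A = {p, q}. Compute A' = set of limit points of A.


A' = ∅

For each x ∈ X, list the open sets U ∈ τ with x ∈ U, then check whether U ∩ (A ∖ {x}) ≠ ∅ for every such U.
  x = n: open {n} ∋ x has {n} ∩ (A ∖ {n}) = ∅, so x is NOT a limit point.
  x = o: open {o, r} ∋ x has {o, r} ∩ (A ∖ {o}) = ∅, so x is NOT a limit point.
  x = p: open {n, p} ∋ x has {n, p} ∩ (A ∖ {p}) = ∅, so x is NOT a limit point.
  x = q: open {q} ∋ x has {q} ∩ (A ∖ {q}) = ∅, so x is NOT a limit point.
  x = r: open {r} ∋ x has {r} ∩ (A ∖ {r}) = ∅, so x is NOT a limit point.
Collecting: A' = ∅.


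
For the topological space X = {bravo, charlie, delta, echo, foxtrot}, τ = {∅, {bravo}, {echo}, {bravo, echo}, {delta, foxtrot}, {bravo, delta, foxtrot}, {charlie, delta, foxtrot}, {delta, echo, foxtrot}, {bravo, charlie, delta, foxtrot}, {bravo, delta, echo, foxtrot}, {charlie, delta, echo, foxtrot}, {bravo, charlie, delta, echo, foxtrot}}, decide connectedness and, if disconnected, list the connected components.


(X, τ) is disconnected; components = [{bravo}, {echo}, {charlie, delta, foxtrot}].

Find clopen sets (U ∈ τ with X ∖ U ∈ τ):
  U = ∅, X ∖ U = {bravo, charlie, delta, echo, foxtrot} — both open, so U is clopen.
  U = {bravo}, X ∖ U = {charlie, delta, echo, foxtrot} — both open, so U is clopen.
  U = {echo}, X ∖ U = {bravo, charlie, delta, foxtrot} — both open, so U is clopen.
  U = {bravo, echo}, X ∖ U = {charlie, delta, foxtrot} — both open, so U is clopen.
  U = {charlie, delta, foxtrot}, X ∖ U = {bravo, echo} — both open, so U is clopen.
  U = {bravo, charlie, delta, foxtrot}, X ∖ U = {echo} — both open, so U is clopen.
  U = {charlie, delta, echo, foxtrot}, X ∖ U = {bravo} — both open, so U is clopen.
  U = {bravo, charlie, delta, echo, foxtrot}, X ∖ U = ∅ — both open, so U is clopen.
Nontrivial clopen(s) exist: e.g. {charlie, delta, foxtrot}. So (X, τ) is disconnected.
Compute connected components by grouping points that agree on all clopens:
  component: {bravo}
  component: {echo}
  component: {charlie, delta, foxtrot}


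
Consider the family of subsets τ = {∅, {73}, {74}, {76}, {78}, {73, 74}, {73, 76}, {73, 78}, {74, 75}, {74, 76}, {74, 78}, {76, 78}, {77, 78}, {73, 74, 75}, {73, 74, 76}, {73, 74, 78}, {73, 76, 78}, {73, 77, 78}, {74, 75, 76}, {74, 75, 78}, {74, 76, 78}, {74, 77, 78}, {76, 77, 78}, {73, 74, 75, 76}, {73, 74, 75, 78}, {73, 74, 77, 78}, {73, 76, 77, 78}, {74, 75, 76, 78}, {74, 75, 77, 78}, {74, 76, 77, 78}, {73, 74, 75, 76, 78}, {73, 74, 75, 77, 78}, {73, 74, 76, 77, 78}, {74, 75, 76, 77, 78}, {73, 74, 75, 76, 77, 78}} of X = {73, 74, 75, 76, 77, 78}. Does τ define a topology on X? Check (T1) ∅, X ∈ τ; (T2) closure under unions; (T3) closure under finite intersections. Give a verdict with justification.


τ is NOT a topology on X.

Axiom (T1): ∅ ∈ τ? Yes; X ∈ τ? Yes.
Axiom (T2/T3): check pairwise unions and intersections of members of τ.
Counterexample for (T2): {73} ∪ {74, 76, 78} = {73, 74, 76, 78} ∉ τ. Therefore τ is NOT a topology.


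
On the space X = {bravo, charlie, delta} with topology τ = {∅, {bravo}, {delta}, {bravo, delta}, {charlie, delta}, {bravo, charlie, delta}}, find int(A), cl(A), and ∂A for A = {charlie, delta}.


int(A) = {charlie, delta}, cl(A) = {charlie, delta}, ∂A = ∅.

Closed sets in (X, τ) are complements of opens:
  closed(X, τ) = {∅, {bravo}, {charlie}, {bravo, charlie}, {charlie, delta}, {bravo, charlie, delta}}.
int(A) = ⋃ {U ∈ τ : U ⊆ A}. Opens contained in A: ∅, {delta}, {charlie, delta}.
Taking the union of these: int(A) = {charlie, delta}.
cl(A) = ⋂ {C closed : A ⊆ C}. Closed sets containing A: {charlie, delta}, {bravo, charlie, delta}.
Intersecting these: cl(A) = {charlie, delta}.
∂A = cl(A) ∖ int(A) = {charlie, delta} ∖ {charlie, delta} = ∅.


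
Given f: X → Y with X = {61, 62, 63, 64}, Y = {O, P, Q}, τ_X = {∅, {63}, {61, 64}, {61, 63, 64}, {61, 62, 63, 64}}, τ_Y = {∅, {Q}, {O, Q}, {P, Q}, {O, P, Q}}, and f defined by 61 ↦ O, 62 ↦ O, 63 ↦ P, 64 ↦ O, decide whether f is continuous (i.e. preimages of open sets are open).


f is NOT continuous.

Compute f^{-1}(U) for each U ∈ τ_Y:
  U = ∅: f^{-1}(U) = ∅ ∈ τ_X ✓.
  U = {Q}: f^{-1}(U) = ∅ ∈ τ_X ✓.
  U = {O, Q}: f^{-1}(U) = {61, 62, 64} ∉ τ_X ✗.
  U = {P, Q}: f^{-1}(U) = {63} ∈ τ_X ✓.
  U = {O, P, Q}: f^{-1}(U) = {61, 62, 63, 64} ∈ τ_X ✓.
Found U = {O, Q} with f^{-1}(U) = {61, 62, 64} not in τ_X. Therefore f is NOT continuous.


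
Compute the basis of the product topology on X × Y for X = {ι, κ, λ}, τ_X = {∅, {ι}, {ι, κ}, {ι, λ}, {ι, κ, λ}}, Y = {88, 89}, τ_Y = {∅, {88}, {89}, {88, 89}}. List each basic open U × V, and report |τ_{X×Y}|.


Basis B = {∅ × ∅, {ι} × {88}, {ι} × {89}, {ι} × {88, 89}, {ι, κ} × {88}, {ι, λ} × {88}, {ι, κ} × {89}, {ι, λ} × {89}, {ι, κ, λ} × {88}, {ι, κ, λ} × {89}, {ι, κ} × {88, 89}, {ι, λ} × {88, 89}, {ι, κ, λ} × {88, 89}}; |τ_{X×Y}| = 25.

Enumerate products U × V with U ∈ τ_X, V ∈ τ_Y (deduplicated):
  ∅ × ∅ = {} (∅)
  {ι} × {88} = {(ι,88)}
  {ι} × {89} = {(ι,89)}
  {ι} × {88, 89} = {(ι,88), (ι,89)}
  {ι, κ} × {88} = {(ι,88), (κ,88)}
  {ι, λ} × {88} = {(ι,88), (λ,88)}
  {ι, κ} × {89} = {(ι,89), (κ,89)}
  {ι, λ} × {89} = {(ι,89), (λ,89)}
  {ι, κ, λ} × {88} = {(ι,88), (κ,88), (λ,88)}
  {ι, κ, λ} × {89} = {(ι,89), (κ,89), (λ,89)}
  {ι, κ} × {88, 89} = {(ι,88), (ι,89), (κ,88), (κ,89)}
  {ι, λ} × {88, 89} = {(ι,88), (ι,89), (λ,88), (λ,89)}
  {ι, κ, λ} × {88, 89} = {(ι,88), (ι,89), (κ,88), (κ,89), (λ,88), (λ,89)}
These 13 distinct sets form the basis B.
Close under arbitrary unions to get τ_{X×Y}; counting gives |τ_{X×Y}| = 25.


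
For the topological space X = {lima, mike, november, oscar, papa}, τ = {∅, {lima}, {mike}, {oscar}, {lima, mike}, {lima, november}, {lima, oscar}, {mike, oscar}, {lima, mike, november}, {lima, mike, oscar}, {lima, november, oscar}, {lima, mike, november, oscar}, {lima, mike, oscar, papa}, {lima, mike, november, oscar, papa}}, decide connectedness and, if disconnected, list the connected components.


(X, τ) is connected.

Find clopen sets (U ∈ τ with X ∖ U ∈ τ):
  U = ∅, X ∖ U = {lima, mike, november, oscar, papa} — both open, so U is clopen.
  U = {lima, mike, november, oscar, papa}, X ∖ U = ∅ — both open, so U is clopen.
Only trivial clopens (∅ and X) exist, so (X, τ) is connected.
Compute connected components by grouping points that agree on all clopens:
  component: {lima, mike, november, oscar, papa}


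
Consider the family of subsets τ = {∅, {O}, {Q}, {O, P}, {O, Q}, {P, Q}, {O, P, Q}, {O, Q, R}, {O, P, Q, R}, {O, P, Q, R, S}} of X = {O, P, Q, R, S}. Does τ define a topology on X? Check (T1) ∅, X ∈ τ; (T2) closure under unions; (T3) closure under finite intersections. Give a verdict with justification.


τ is NOT a topology on X.

Axiom (T1): ∅ ∈ τ? Yes; X ∈ τ? Yes.
Axiom (T2/T3): check pairwise unions and intersections of members of τ.
Counterexample for (T3): {O, P} ∩ {P, Q} = {P} ∉ τ. Therefore τ is NOT a topology.


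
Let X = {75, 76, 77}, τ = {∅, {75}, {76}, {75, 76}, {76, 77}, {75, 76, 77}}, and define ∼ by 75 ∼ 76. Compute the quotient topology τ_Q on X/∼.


X/∼ = {[75=76], [77]}; |τ_Q| = 3.

Equivalence classes: [75=76], [77].
Quotient map π: X → X/∼ sends 75 ↦ [75=76], 76 ↦ [75=76], 77 ↦ [77].
For each subset V ⊆ X/∼, compute π^{-1}(V) ⊆ X and check whether π^{-1}(V) ∈ τ. V is open in τ_Q iff π^{-1}(V) ∈ τ.
  V = {}: π^{-1}(V) = ∅ ∈ τ ✓.
  V = {[75=76]}: π^{-1}(V) = {75, 76} ∈ τ ✓.
  V = {[77]}: π^{-1}(V) = {77} ∉ τ ✗.
  V = {[75=76], [77]}: π^{-1}(V) = {75, 76, 77} ∈ τ ✓.
Open sets in the quotient: τ_Q = {{}, {[75=76]}, {[75=76], [77]}} (3 elements).


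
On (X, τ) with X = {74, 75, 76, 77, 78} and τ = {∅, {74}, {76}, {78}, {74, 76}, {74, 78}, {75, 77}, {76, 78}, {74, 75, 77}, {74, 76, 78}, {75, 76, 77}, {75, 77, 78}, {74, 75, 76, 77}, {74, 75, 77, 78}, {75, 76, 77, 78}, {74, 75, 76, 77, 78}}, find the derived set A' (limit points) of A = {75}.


A' = {77}

For each x ∈ X, list the open sets U ∈ τ with x ∈ U, then check whether U ∩ (A ∖ {x}) ≠ ∅ for every such U.
  x = 74: open {74} ∋ x has {74} ∩ (A ∖ {74}) = ∅, so x is NOT a limit point.
  x = 75: open {75, 77} ∋ x has {75, 77} ∩ (A ∖ {75}) = ∅, so x is NOT a limit point.
  x = 76: open {76} ∋ x has {76} ∩ (A ∖ {76}) = ∅, so x is NOT a limit point.
  x = 77: opens ∋ x are {75, 77}, {74, 75, 77}, {75, 76, 77}, {75, 77, 78}, {74, 75, 76, 77}, {74, 75, 77, 78}, {75, 76, 77, 78}, {74, 75, 76, 77, 78}; each meets A ∖ {77}, so x IS a limit point.
  x = 78: open {78} ∋ x has {78} ∩ (A ∖ {78}) = ∅, so x is NOT a limit point.
Collecting: A' = {77}.


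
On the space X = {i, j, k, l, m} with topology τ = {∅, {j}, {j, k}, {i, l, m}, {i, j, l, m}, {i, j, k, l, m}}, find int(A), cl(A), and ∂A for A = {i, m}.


int(A) = ∅, cl(A) = {i, l, m}, ∂A = {i, l, m}.

Closed sets in (X, τ) are complements of opens:
  closed(X, τ) = {∅, {k}, {j, k}, {i, l, m}, {i, k, l, m}, {i, j, k, l, m}}.
int(A) = ⋃ {U ∈ τ : U ⊆ A}. Opens contained in A: ∅.
Taking the union of these: int(A) = ∅.
cl(A) = ⋂ {C closed : A ⊆ C}. Closed sets containing A: {i, l, m}, {i, k, l, m}, {i, j, k, l, m}.
Intersecting these: cl(A) = {i, l, m}.
∂A = cl(A) ∖ int(A) = {i, l, m} ∖ ∅ = {i, l, m}.


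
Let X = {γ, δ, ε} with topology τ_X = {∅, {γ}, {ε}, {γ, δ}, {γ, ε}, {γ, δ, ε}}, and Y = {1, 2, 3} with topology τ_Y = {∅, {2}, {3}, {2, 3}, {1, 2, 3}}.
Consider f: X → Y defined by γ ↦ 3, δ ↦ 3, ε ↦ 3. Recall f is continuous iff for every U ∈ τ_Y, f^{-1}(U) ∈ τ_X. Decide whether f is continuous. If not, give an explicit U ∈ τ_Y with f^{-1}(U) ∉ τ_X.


f IS continuous.

Compute f^{-1}(U) for each U ∈ τ_Y:
  U = ∅: f^{-1}(U) = ∅ ∈ τ_X ✓.
  U = {2}: f^{-1}(U) = ∅ ∈ τ_X ✓.
  U = {3}: f^{-1}(U) = {γ, δ, ε} ∈ τ_X ✓.
  U = {2, 3}: f^{-1}(U) = {γ, δ, ε} ∈ τ_X ✓.
  U = {1, 2, 3}: f^{-1}(U) = {γ, δ, ε} ∈ τ_X ✓.
Every preimage lies in τ_X, so f IS continuous.


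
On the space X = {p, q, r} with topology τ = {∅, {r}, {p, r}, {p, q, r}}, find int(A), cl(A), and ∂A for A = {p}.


int(A) = ∅, cl(A) = {p, q}, ∂A = {p, q}.

Closed sets in (X, τ) are complements of opens:
  closed(X, τ) = {∅, {q}, {p, q}, {p, q, r}}.
int(A) = ⋃ {U ∈ τ : U ⊆ A}. Opens contained in A: ∅.
Taking the union of these: int(A) = ∅.
cl(A) = ⋂ {C closed : A ⊆ C}. Closed sets containing A: {p, q}, {p, q, r}.
Intersecting these: cl(A) = {p, q}.
∂A = cl(A) ∖ int(A) = {p, q} ∖ ∅ = {p, q}.


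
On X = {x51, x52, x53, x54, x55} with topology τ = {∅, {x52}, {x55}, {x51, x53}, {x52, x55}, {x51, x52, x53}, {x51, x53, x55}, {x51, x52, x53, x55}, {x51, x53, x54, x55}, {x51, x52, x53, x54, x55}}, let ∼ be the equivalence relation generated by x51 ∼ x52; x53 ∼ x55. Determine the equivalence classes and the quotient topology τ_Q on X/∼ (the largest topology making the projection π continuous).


X/∼ = {[x51=x52], [x53=x55], [x54]}; |τ_Q| = 3.

Equivalence classes: [x51=x52], [x53=x55], [x54].
Quotient map π: X → X/∼ sends x51 ↦ [x51=x52], x52 ↦ [x51=x52], x53 ↦ [x53=x55], x54 ↦ [x54], x55 ↦ [x53=x55].
For each subset V ⊆ X/∼, compute π^{-1}(V) ⊆ X and check whether π^{-1}(V) ∈ τ. V is open in τ_Q iff π^{-1}(V) ∈ τ.
  V = {}: π^{-1}(V) = ∅ ∈ τ ✓.
  V = {[x51=x52]}: π^{-1}(V) = {x51, x52} ∉ τ ✗.
  V = {[x53=x55]}: π^{-1}(V) = {x53, x55} ∉ τ ✗.
  V = {[x51=x52], [x53=x55]}: π^{-1}(V) = {x51, x52, x53, x55} ∈ τ ✓.
  V = {[x54]}: π^{-1}(V) = {x54} ∉ τ ✗.
  V = {[x51=x52], [x54]}: π^{-1}(V) = {x51, x52, x54} ∉ τ ✗.
  V = {[x53=x55], [x54]}: π^{-1}(V) = {x53, x54, x55} ∉ τ ✗.
  V = {[x51=x52], [x53=x55], [x54]}: π^{-1}(V) = {x51, x52, x53, x54, x55} ∈ τ ✓.
Open sets in the quotient: τ_Q = {{}, {[x51=x52], [x53=x55]}, {[x51=x52], [x53=x55], [x54]}} (3 elements).


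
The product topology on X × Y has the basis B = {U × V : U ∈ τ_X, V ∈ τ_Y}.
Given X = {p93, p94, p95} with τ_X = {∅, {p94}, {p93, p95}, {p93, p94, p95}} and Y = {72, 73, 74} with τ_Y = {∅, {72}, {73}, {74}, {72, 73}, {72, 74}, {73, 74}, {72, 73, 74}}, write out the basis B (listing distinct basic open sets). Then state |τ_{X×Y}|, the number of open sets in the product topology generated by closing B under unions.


Basis B = {∅ × ∅, {p94} × {72}, {p94} × {73}, {p94} × {74}, {p93, p95} × {72}, {p93, p95} × {73}, {p93, p95} × {74}, {p94} × {72, 73}, {p94} × {72, 74}, {p94} × {73, 74}, {p93, p94, p95} × {72}, {p93, p94, p95} × {73}, {p93, p94, p95} × {74}, {p94} × {72, 73, 74}, {p93, p95} × {72, 73}, {p93, p95} × {72, 74}, {p93, p95} × {73, 74}, {p93, p95} × {72, 73, 74}, {p93, p94, p95} × {72, 73}, {p93, p94, p95} × {72, 74}, {p93, p94, p95} × {73, 74}, {p93, p94, p95} × {72, 73, 74}}; |τ_{X×Y}| = 64.

Enumerate products U × V with U ∈ τ_X, V ∈ τ_Y (deduplicated):
  ∅ × ∅ = {} (∅)
  {p94} × {72} = {(p94,72)}
  {p94} × {73} = {(p94,73)}
  {p94} × {74} = {(p94,74)}
  {p93, p95} × {72} = {(p93,72), (p95,72)}
  {p93, p95} × {73} = {(p93,73), (p95,73)}
  {p93, p95} × {74} = {(p93,74), (p95,74)}
  {p94} × {72, 73} = {(p94,72), (p94,73)}
  {p94} × {72, 74} = {(p94,72), (p94,74)}
  {p94} × {73, 74} = {(p94,73), (p94,74)}
  {p93, p94, p95} × {72} = {(p93,72), (p94,72), (p95,72)}
  {p93, p94, p95} × {73} = {(p93,73), (p94,73), (p95,73)}
  {p93, p94, p95} × {74} = {(p93,74), (p94,74), (p95,74)}
  {p94} × {72, 73, 74} = {(p94,72), (p94,73), (p94,74)}
  {p93, p95} × {72, 73} = {(p93,72), (p93,73), (p95,72), (p95,73)}
  {p93, p95} × {72, 74} = {(p93,72), (p93,74), (p95,72), (p95,74)}
  {p93, p95} × {73, 74} = {(p93,73), (p93,74), (p95,73), (p95,74)}
  {p93, p95} × {72, 73, 74} = {(p93,72), (p93,73), (p93,74), (p95,72), (p95,73), (p95,74)}
  {p93, p94, p95} × {72, 73} = {(p93,72), (p93,73), (p94,72), (p94,73), (p95,72), (p95,73)}
  {p93, p94, p95} × {72, 74} = {(p93,72), (p93,74), (p94,72), (p94,74), (p95,72), (p95,74)}
  {p93, p94, p95} × {73, 74} = {(p93,73), (p93,74), (p94,73), (p94,74), (p95,73), (p95,74)}
  {p93, p94, p95} × {72, 73, 74} = {(p93,72), (p93,73), (p93,74), (p94,72), (p94,73), (p94,74), (p95,72), (p95,73), (p95,74)}
These 22 distinct sets form the basis B.
Close under arbitrary unions to get τ_{X×Y}; counting gives |τ_{X×Y}| = 64.


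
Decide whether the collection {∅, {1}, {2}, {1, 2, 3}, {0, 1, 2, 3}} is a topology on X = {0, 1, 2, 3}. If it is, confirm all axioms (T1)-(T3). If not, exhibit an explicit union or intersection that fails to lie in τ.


τ is NOT a topology on X.

Axiom (T1): ∅ ∈ τ? Yes; X ∈ τ? Yes.
Axiom (T2/T3): check pairwise unions and intersections of members of τ.
Counterexample for (T2): {1} ∪ {2} = {1, 2} ∉ τ. Therefore τ is NOT a topology.


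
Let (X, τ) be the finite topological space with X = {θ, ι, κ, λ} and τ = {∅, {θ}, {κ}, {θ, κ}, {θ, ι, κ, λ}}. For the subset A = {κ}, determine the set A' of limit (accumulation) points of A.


A' = {ι, λ}

For each x ∈ X, list the open sets U ∈ τ with x ∈ U, then check whether U ∩ (A ∖ {x}) ≠ ∅ for every such U.
  x = θ: open {θ} ∋ x has {θ} ∩ (A ∖ {θ}) = ∅, so x is NOT a limit point.
  x = ι: opens ∋ x are {θ, ι, κ, λ}; each meets A ∖ {ι}, so x IS a limit point.
  x = κ: open {κ} ∋ x has {κ} ∩ (A ∖ {κ}) = ∅, so x is NOT a limit point.
  x = λ: opens ∋ x are {θ, ι, κ, λ}; each meets A ∖ {λ}, so x IS a limit point.
Collecting: A' = {ι, λ}.


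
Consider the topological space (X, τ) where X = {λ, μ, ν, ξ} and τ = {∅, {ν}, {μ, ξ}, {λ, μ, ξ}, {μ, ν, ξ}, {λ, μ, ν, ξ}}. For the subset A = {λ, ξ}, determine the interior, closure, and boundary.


int(A) = ∅, cl(A) = {λ, μ, ξ}, ∂A = {λ, μ, ξ}.

Closed sets in (X, τ) are complements of opens:
  closed(X, τ) = {∅, {λ}, {ν}, {λ, ν}, {λ, μ, ξ}, {λ, μ, ν, ξ}}.
int(A) = ⋃ {U ∈ τ : U ⊆ A}. Opens contained in A: ∅.
Taking the union of these: int(A) = ∅.
cl(A) = ⋂ {C closed : A ⊆ C}. Closed sets containing A: {λ, μ, ξ}, {λ, μ, ν, ξ}.
Intersecting these: cl(A) = {λ, μ, ξ}.
∂A = cl(A) ∖ int(A) = {λ, μ, ξ} ∖ ∅ = {λ, μ, ξ}.


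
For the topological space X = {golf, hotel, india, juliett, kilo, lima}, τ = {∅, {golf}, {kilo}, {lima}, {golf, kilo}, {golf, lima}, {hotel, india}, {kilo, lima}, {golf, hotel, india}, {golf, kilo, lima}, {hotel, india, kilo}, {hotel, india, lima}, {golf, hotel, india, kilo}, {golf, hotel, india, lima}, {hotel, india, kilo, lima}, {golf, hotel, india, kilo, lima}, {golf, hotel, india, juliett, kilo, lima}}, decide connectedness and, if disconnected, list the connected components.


(X, τ) is connected.

Find clopen sets (U ∈ τ with X ∖ U ∈ τ):
  U = ∅, X ∖ U = {golf, hotel, india, juliett, kilo, lima} — both open, so U is clopen.
  U = {golf, hotel, india, juliett, kilo, lima}, X ∖ U = ∅ — both open, so U is clopen.
Only trivial clopens (∅ and X) exist, so (X, τ) is connected.
Compute connected components by grouping points that agree on all clopens:
  component: {golf, hotel, india, juliett, kilo, lima}


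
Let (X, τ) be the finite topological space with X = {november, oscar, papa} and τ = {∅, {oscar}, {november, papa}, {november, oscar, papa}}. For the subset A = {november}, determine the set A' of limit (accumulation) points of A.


A' = {papa}

For each x ∈ X, list the open sets U ∈ τ with x ∈ U, then check whether U ∩ (A ∖ {x}) ≠ ∅ for every such U.
  x = november: open {november, papa} ∋ x has {november, papa} ∩ (A ∖ {november}) = ∅, so x is NOT a limit point.
  x = oscar: open {oscar} ∋ x has {oscar} ∩ (A ∖ {oscar}) = ∅, so x is NOT a limit point.
  x = papa: opens ∋ x are {november, papa}, {november, oscar, papa}; each meets A ∖ {papa}, so x IS a limit point.
Collecting: A' = {papa}.


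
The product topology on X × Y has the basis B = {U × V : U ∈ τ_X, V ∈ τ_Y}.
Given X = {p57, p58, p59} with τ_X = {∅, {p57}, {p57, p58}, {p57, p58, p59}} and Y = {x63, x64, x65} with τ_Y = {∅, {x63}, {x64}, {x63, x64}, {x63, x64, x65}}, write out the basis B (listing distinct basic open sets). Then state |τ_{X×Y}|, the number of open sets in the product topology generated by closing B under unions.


Basis B = {∅ × ∅, {p57} × {x63}, {p57} × {x64}, {p57} × {x63, x64}, {p57, p58} × {x63}, {p57, p58} × {x64}, {p57} × {x63, x64, x65}, {p57, p58, p59} × {x63}, {p57, p58, p59} × {x64}, {p57, p58} × {x63, x64}, {p57, p58} × {x63, x64, x65}, {p57, p58, p59} × {x63, x64}, {p57, p58, p59} × {x63, x64, x65}}; |τ_{X×Y}| = 30.

Enumerate products U × V with U ∈ τ_X, V ∈ τ_Y (deduplicated):
  ∅ × ∅ = {} (∅)
  {p57} × {x63} = {(p57,x63)}
  {p57} × {x64} = {(p57,x64)}
  {p57} × {x63, x64} = {(p57,x63), (p57,x64)}
  {p57, p58} × {x63} = {(p57,x63), (p58,x63)}
  {p57, p58} × {x64} = {(p57,x64), (p58,x64)}
  {p57} × {x63, x64, x65} = {(p57,x63), (p57,x64), (p57,x65)}
  {p57, p58, p59} × {x63} = {(p57,x63), (p58,x63), (p59,x63)}
  {p57, p58, p59} × {x64} = {(p57,x64), (p58,x64), (p59,x64)}
  {p57, p58} × {x63, x64} = {(p57,x63), (p57,x64), (p58,x63), (p58,x64)}
  {p57, p58} × {x63, x64, x65} = {(p57,x63), (p57,x64), (p57,x65), (p58,x63), (p58,x64), (p58,x65)}
  {p57, p58, p59} × {x63, x64} = {(p57,x63), (p57,x64), (p58,x63), (p58,x64), (p59,x63), (p59,x64)}
  {p57, p58, p59} × {x63, x64, x65} = {(p57,x63), (p57,x64), (p57,x65), (p58,x63), (p58,x64), (p58,x65), (p59,x63), (p59,x64), (p59,x65)}
These 13 distinct sets form the basis B.
Close under arbitrary unions to get τ_{X×Y}; counting gives |τ_{X×Y}| = 30.


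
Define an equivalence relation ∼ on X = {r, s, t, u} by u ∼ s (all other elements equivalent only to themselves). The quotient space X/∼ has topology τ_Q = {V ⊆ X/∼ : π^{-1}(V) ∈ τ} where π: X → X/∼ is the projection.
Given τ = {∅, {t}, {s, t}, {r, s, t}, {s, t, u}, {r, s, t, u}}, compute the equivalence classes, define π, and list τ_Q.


X/∼ = {[r], [s=u], [t]}; |τ_Q| = 4.

Equivalence classes: [r], [s=u], [t].
Quotient map π: X → X/∼ sends r ↦ [r], s ↦ [s=u], t ↦ [t], u ↦ [s=u].
For each subset V ⊆ X/∼, compute π^{-1}(V) ⊆ X and check whether π^{-1}(V) ∈ τ. V is open in τ_Q iff π^{-1}(V) ∈ τ.
  V = {}: π^{-1}(V) = ∅ ∈ τ ✓.
  V = {[r]}: π^{-1}(V) = {r} ∉ τ ✗.
  V = {[s=u]}: π^{-1}(V) = {s, u} ∉ τ ✗.
  V = {[r], [s=u]}: π^{-1}(V) = {r, s, u} ∉ τ ✗.
  V = {[t]}: π^{-1}(V) = {t} ∈ τ ✓.
  V = {[r], [t]}: π^{-1}(V) = {r, t} ∉ τ ✗.
  V = {[s=u], [t]}: π^{-1}(V) = {s, t, u} ∈ τ ✓.
  V = {[r], [s=u], [t]}: π^{-1}(V) = {r, s, t, u} ∈ τ ✓.
Open sets in the quotient: τ_Q = {{}, {[t]}, {[s=u], [t]}, {[r], [s=u], [t]}} (4 elements).


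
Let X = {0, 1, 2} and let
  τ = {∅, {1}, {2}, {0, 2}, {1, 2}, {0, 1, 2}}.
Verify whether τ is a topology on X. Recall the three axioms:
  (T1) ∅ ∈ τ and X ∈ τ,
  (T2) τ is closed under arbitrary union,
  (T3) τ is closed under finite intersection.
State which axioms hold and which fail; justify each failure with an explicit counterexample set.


τ IS a topology on X.

Axiom (T1): ∅ ∈ τ? Yes; X ∈ τ? Yes.
Axiom (T2/T3): check pairwise unions and intersections of members of τ.
All pairwise intersections and unions checked — each lies in τ. Therefore τ satisfies (T1), (T2), (T3): it IS a topology on X.


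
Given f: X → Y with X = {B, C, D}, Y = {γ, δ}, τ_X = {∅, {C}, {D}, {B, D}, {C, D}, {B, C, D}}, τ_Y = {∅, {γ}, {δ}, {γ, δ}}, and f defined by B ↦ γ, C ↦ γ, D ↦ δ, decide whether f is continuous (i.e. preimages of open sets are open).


f is NOT continuous.

Compute f^{-1}(U) for each U ∈ τ_Y:
  U = ∅: f^{-1}(U) = ∅ ∈ τ_X ✓.
  U = {γ}: f^{-1}(U) = {B, C} ∉ τ_X ✗.
  U = {δ}: f^{-1}(U) = {D} ∈ τ_X ✓.
  U = {γ, δ}: f^{-1}(U) = {B, C, D} ∈ τ_X ✓.
Found U = {γ} with f^{-1}(U) = {B, C} not in τ_X. Therefore f is NOT continuous.


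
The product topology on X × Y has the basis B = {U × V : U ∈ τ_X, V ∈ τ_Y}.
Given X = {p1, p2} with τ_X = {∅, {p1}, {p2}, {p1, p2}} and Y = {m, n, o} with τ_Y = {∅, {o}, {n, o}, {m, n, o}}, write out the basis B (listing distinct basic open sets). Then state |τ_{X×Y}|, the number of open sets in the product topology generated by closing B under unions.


Basis B = {∅ × ∅, {p1} × {o}, {p2} × {o}, {p1} × {n, o}, {p1, p2} × {o}, {p2} × {n, o}, {p1} × {m, n, o}, {p2} × {m, n, o}, {p1, p2} × {n, o}, {p1, p2} × {m, n, o}}; |τ_{X×Y}| = 16.

Enumerate products U × V with U ∈ τ_X, V ∈ τ_Y (deduplicated):
  ∅ × ∅ = {} (∅)
  {p1} × {o} = {(p1,o)}
  {p2} × {o} = {(p2,o)}
  {p1} × {n, o} = {(p1,n), (p1,o)}
  {p1, p2} × {o} = {(p1,o), (p2,o)}
  {p2} × {n, o} = {(p2,n), (p2,o)}
  {p1} × {m, n, o} = {(p1,m), (p1,n), (p1,o)}
  {p2} × {m, n, o} = {(p2,m), (p2,n), (p2,o)}
  {p1, p2} × {n, o} = {(p1,n), (p1,o), (p2,n), (p2,o)}
  {p1, p2} × {m, n, o} = {(p1,m), (p1,n), (p1,o), (p2,m), (p2,n), (p2,o)}
These 10 distinct sets form the basis B.
Close under arbitrary unions to get τ_{X×Y}; counting gives |τ_{X×Y}| = 16.


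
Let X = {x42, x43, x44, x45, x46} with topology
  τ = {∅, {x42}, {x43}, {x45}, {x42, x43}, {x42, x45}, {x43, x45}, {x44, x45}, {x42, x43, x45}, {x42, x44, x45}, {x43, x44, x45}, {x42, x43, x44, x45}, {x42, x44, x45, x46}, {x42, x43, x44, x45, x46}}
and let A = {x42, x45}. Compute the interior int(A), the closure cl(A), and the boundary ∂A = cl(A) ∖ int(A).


int(A) = {x42, x45}, cl(A) = {x42, x44, x45, x46}, ∂A = {x44, x46}.

Closed sets in (X, τ) are complements of opens:
  closed(X, τ) = {∅, {x43}, {x46}, {x42, x46}, {x43, x46}, {x44, x46}, {x42, x43, x46}, {x42, x44, x46}, {x43, x44, x46}, {x44, x45, x46}, {x42, x43, x44, x46}, {x42, x44, x45, x46}, {x43, x44, x45, x46}, {x42, x43, x44, x45, x46}}.
int(A) = ⋃ {U ∈ τ : U ⊆ A}. Opens contained in A: ∅, {x42}, {x45}, {x42, x45}.
Taking the union of these: int(A) = {x42, x45}.
cl(A) = ⋂ {C closed : A ⊆ C}. Closed sets containing A: {x42, x44, x45, x46}, {x42, x43, x44, x45, x46}.
Intersecting these: cl(A) = {x42, x44, x45, x46}.
∂A = cl(A) ∖ int(A) = {x42, x44, x45, x46} ∖ {x42, x45} = {x44, x46}.


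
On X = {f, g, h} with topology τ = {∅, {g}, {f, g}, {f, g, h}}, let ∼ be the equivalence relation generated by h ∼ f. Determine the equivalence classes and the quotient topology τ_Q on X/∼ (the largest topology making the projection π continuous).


X/∼ = {[f=h], [g]}; |τ_Q| = 3.

Equivalence classes: [f=h], [g].
Quotient map π: X → X/∼ sends f ↦ [f=h], g ↦ [g], h ↦ [f=h].
For each subset V ⊆ X/∼, compute π^{-1}(V) ⊆ X and check whether π^{-1}(V) ∈ τ. V is open in τ_Q iff π^{-1}(V) ∈ τ.
  V = {}: π^{-1}(V) = ∅ ∈ τ ✓.
  V = {[f=h]}: π^{-1}(V) = {f, h} ∉ τ ✗.
  V = {[g]}: π^{-1}(V) = {g} ∈ τ ✓.
  V = {[f=h], [g]}: π^{-1}(V) = {f, g, h} ∈ τ ✓.
Open sets in the quotient: τ_Q = {{}, {[g]}, {[f=h], [g]}} (3 elements).


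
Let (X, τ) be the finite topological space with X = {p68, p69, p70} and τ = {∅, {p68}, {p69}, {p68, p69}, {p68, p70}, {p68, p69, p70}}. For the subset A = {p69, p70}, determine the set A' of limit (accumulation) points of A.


A' = ∅

For each x ∈ X, list the open sets U ∈ τ with x ∈ U, then check whether U ∩ (A ∖ {x}) ≠ ∅ for every such U.
  x = p68: open {p68} ∋ x has {p68} ∩ (A ∖ {p68}) = ∅, so x is NOT a limit point.
  x = p69: open {p69} ∋ x has {p69} ∩ (A ∖ {p69}) = ∅, so x is NOT a limit point.
  x = p70: open {p68, p70} ∋ x has {p68, p70} ∩ (A ∖ {p70}) = ∅, so x is NOT a limit point.
Collecting: A' = ∅.


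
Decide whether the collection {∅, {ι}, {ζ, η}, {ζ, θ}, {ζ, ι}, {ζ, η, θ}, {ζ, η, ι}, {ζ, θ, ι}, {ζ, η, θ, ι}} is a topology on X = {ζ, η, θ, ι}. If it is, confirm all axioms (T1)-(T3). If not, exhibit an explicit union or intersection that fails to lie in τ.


τ is NOT a topology on X.

Axiom (T1): ∅ ∈ τ? Yes; X ∈ τ? Yes.
Axiom (T2/T3): check pairwise unions and intersections of members of τ.
Counterexample for (T3): {ζ, η} ∩ {ζ, θ} = {ζ} ∉ τ. Therefore τ is NOT a topology.


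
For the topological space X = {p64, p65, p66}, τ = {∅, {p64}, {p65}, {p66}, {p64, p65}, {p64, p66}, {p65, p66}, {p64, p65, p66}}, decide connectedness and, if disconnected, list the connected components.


(X, τ) is disconnected; components = [{p64}, {p65}, {p66}].

Find clopen sets (U ∈ τ with X ∖ U ∈ τ):
  U = ∅, X ∖ U = {p64, p65, p66} — both open, so U is clopen.
  U = {p64}, X ∖ U = {p65, p66} — both open, so U is clopen.
  U = {p65}, X ∖ U = {p64, p66} — both open, so U is clopen.
  U = {p66}, X ∖ U = {p64, p65} — both open, so U is clopen.
  U = {p64, p65}, X ∖ U = {p66} — both open, so U is clopen.
  U = {p64, p66}, X ∖ U = {p65} — both open, so U is clopen.
  U = {p65, p66}, X ∖ U = {p64} — both open, so U is clopen.
  U = {p64, p65, p66}, X ∖ U = ∅ — both open, so U is clopen.
Nontrivial clopen(s) exist: e.g. {p64, p66}. So (X, τ) is disconnected.
Compute connected components by grouping points that agree on all clopens:
  component: {p64}
  component: {p65}
  component: {p66}


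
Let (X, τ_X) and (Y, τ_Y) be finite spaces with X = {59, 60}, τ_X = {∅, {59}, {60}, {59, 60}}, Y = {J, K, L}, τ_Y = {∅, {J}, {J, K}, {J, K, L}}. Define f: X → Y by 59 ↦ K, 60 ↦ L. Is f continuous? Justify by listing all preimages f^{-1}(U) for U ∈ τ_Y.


f IS continuous.

Compute f^{-1}(U) for each U ∈ τ_Y:
  U = ∅: f^{-1}(U) = ∅ ∈ τ_X ✓.
  U = {J}: f^{-1}(U) = ∅ ∈ τ_X ✓.
  U = {J, K}: f^{-1}(U) = {59} ∈ τ_X ✓.
  U = {J, K, L}: f^{-1}(U) = {59, 60} ∈ τ_X ✓.
Every preimage lies in τ_X, so f IS continuous.


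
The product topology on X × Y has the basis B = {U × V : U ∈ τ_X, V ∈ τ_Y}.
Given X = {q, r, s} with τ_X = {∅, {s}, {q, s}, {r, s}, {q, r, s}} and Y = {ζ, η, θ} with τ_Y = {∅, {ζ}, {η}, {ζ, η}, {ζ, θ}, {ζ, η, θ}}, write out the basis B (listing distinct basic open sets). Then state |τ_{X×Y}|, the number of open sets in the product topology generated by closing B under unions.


Basis B = {∅ × ∅, {s} × {ζ}, {s} × {η}, {q, s} × {ζ}, {q, s} × {η}, {r, s} × {ζ}, {r, s} × {η}, {s} × {ζ, η}, {s} × {ζ, θ}, {q, r, s} × {ζ}, {q, r, s} × {η}, {s} × {ζ, η, θ}, {q, s} × {ζ, η}, {q, s} × {ζ, θ}, {r, s} × {ζ, η}, {r, s} × {ζ, θ}, {q, s} × {ζ, η, θ}, {q, r, s} × {ζ, η}, {q, r, s} × {ζ, θ}, {r, s} × {ζ, η, θ}, {q, r, s} × {ζ, η, θ}}; |τ_{X×Y}| = 70.

Enumerate products U × V with U ∈ τ_X, V ∈ τ_Y (deduplicated):
  ∅ × ∅ = {} (∅)
  {s} × {ζ} = {(s,ζ)}
  {s} × {η} = {(s,η)}
  {q, s} × {ζ} = {(q,ζ), (s,ζ)}
  {q, s} × {η} = {(q,η), (s,η)}
  {r, s} × {ζ} = {(r,ζ), (s,ζ)}
  {r, s} × {η} = {(r,η), (s,η)}
  {s} × {ζ, η} = {(s,ζ), (s,η)}
  {s} × {ζ, θ} = {(s,ζ), (s,θ)}
  {q, r, s} × {ζ} = {(q,ζ), (r,ζ), (s,ζ)}
  {q, r, s} × {η} = {(q,η), (r,η), (s,η)}
  {s} × {ζ, η, θ} = {(s,ζ), (s,η), (s,θ)}
  {q, s} × {ζ, η} = {(q,ζ), (q,η), (s,ζ), (s,η)}
  {q, s} × {ζ, θ} = {(q,ζ), (q,θ), (s,ζ), (s,θ)}
  {r, s} × {ζ, η} = {(r,ζ), (r,η), (s,ζ), (s,η)}
  {r, s} × {ζ, θ} = {(r,ζ), (r,θ), (s,ζ), (s,θ)}
  {q, s} × {ζ, η, θ} = {(q,ζ), (q,η), (q,θ), (s,ζ), (s,η), (s,θ)}
  {q, r, s} × {ζ, η} = {(q,ζ), (q,η), (r,ζ), (r,η), (s,ζ), (s,η)}
  {q, r, s} × {ζ, θ} = {(q,ζ), (q,θ), (r,ζ), (r,θ), (s,ζ), (s,θ)}
  {r, s} × {ζ, η, θ} = {(r,ζ), (r,η), (r,θ), (s,ζ), (s,η), (s,θ)}
  {q, r, s} × {ζ, η, θ} = {(q,ζ), (q,η), (q,θ), (r,ζ), (r,η), (r,θ), (s,ζ), (s,η), (s,θ)}
These 21 distinct sets form the basis B.
Close under arbitrary unions to get τ_{X×Y}; counting gives |τ_{X×Y}| = 70.
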